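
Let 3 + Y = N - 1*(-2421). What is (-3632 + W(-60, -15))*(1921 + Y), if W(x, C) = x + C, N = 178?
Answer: -16744519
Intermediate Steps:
Y = 2596 (Y = -3 + (178 - 1*(-2421)) = -3 + (178 + 2421) = -3 + 2599 = 2596)
W(x, C) = C + x
(-3632 + W(-60, -15))*(1921 + Y) = (-3632 + (-15 - 60))*(1921 + 2596) = (-3632 - 75)*4517 = -3707*4517 = -16744519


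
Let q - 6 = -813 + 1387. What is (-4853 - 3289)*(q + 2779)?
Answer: -27348978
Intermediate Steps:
q = 580 (q = 6 + (-813 + 1387) = 6 + 574 = 580)
(-4853 - 3289)*(q + 2779) = (-4853 - 3289)*(580 + 2779) = -8142*3359 = -27348978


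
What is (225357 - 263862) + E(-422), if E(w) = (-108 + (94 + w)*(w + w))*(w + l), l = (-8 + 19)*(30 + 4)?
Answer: -13321257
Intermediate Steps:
l = 374 (l = 11*34 = 374)
E(w) = (-108 + 2*w*(94 + w))*(374 + w) (E(w) = (-108 + (94 + w)*(w + w))*(w + 374) = (-108 + (94 + w)*(2*w))*(374 + w) = (-108 + 2*w*(94 + w))*(374 + w))
(225357 - 263862) + E(-422) = (225357 - 263862) + (-40392 + 2*(-422)³ + 936*(-422)² + 70204*(-422)) = -38505 + (-40392 + 2*(-75151448) + 936*178084 - 29626088) = -38505 + (-40392 - 150302896 + 166686624 - 29626088) = -38505 - 13282752 = -13321257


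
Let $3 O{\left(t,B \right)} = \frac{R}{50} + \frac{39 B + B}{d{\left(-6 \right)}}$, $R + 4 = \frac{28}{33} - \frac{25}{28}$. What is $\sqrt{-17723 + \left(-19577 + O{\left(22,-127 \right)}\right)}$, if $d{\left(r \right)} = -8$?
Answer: $\frac{i \sqrt{791628797498}}{4620} \approx 192.58 i$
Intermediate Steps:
$R = - \frac{3737}{924}$ ($R = -4 + \left(\frac{28}{33} - \frac{25}{28}\right) = -4 - \frac{41}{924} = - \frac{3737}{924} \approx -4.0444$)
$O{\left(t,B \right)} = - \frac{3737}{138600} - \frac{5 B}{3}$ ($O{\left(t,B \right)} = \frac{- \frac{3737}{924 \cdot 50} + \frac{39 B + B}{-8}}{3} = \frac{\left(- \frac{3737}{924}\right) \frac{1}{50} + 40 B \left(- \frac{1}{8}\right)}{3} = \frac{- \frac{3737}{46200} - 5 B}{3} = - \frac{3737}{138600} - \frac{5 B}{3}$)
$\sqrt{-17723 + \left(-19577 + O{\left(22,-127 \right)}\right)} = \sqrt{-17723 - \frac{2684038937}{138600}} = \sqrt{- \frac{5140446737}{138600}} = \frac{i \sqrt{791628797498}}{4620}$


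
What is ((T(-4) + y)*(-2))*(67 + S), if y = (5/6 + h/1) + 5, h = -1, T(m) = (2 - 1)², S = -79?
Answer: 140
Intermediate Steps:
T(m) = 1 (T(m) = 1² = 1)
y = 29/6 (y = (5/6 - 1/1) + 5 = (5*(⅙) - 1*1) + 5 = (⅚ - 1) + 5 = -⅙ + 5 = 29/6 ≈ 4.8333)
((T(-4) + y)*(-2))*(67 + S) = ((1 + 29/6)*(-2))*(67 - 79) = ((35/6)*(-2))*(-12) = -35/3*(-12) = 140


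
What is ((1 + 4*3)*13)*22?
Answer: 3718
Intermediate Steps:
((1 + 4*3)*13)*22 = ((1 + 12)*13)*22 = (13*13)*22 = 169*22 = 3718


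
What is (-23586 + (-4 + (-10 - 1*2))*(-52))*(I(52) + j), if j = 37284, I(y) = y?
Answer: -849543344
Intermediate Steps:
(-23586 + (-4 + (-10 - 1*2))*(-52))*(I(52) + j) = (-23586 + (-4 + (-10 - 1*2))*(-52))*(52 + 37284) = (-23586 + (-4 + (-10 - 2))*(-52))*37336 = (-23586 + (-4 - 12)*(-52))*37336 = (-23586 - 16*(-52))*37336 = (-23586 + 832)*37336 = -22754*37336 = -849543344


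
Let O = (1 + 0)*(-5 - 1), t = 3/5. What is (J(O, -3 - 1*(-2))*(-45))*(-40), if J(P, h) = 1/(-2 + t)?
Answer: -9000/7 ≈ -1285.7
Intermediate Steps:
t = ⅗ (t = 3*(⅕) = ⅗ ≈ 0.60000)
O = -6 (O = 1*(-6) = -6)
J(P, h) = -5/7 (J(P, h) = 1/(-2 + ⅗) = 1/(-7/5) = -5/7)
(J(O, -3 - 1*(-2))*(-45))*(-40) = -5/7*(-45)*(-40) = (225/7)*(-40) = -9000/7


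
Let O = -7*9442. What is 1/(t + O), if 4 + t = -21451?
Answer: -1/87549 ≈ -1.1422e-5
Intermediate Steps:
t = -21455 (t = -4 - 21451 = -21455)
O = -66094
1/(t + O) = 1/(-21455 - 66094) = 1/(-87549) = -1/87549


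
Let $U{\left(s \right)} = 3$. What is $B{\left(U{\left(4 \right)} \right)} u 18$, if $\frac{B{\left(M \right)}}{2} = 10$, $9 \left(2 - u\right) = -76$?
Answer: $3760$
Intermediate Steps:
$u = \frac{94}{9}$ ($u = 2 - - \frac{76}{9} = 2 + \frac{76}{9} = \frac{94}{9} \approx 10.444$)
$B{\left(M \right)} = 20$ ($B{\left(M \right)} = 2 \cdot 10 = 20$)
$B{\left(U{\left(4 \right)} \right)} u 18 = 20 \cdot \frac{94}{9} \cdot 18 = \frac{1880}{9} \cdot 18 = 3760$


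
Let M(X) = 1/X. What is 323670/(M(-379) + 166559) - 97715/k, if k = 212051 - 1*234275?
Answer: 444729107911/70145455632 ≈ 6.3401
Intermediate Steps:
k = -22224 (k = 212051 - 234275 = -22224)
323670/(M(-379) + 166559) - 97715/k = 323670/(1/(-379) + 166559) - 97715/(-22224) = 323670/(-1/379 + 166559) - 97715*(-1/22224) = 323670/(63125860/379) + 97715/22224 = 323670*(379/63125860) + 97715/22224 = 12267093/6312586 + 97715/22224 = 444729107911/70145455632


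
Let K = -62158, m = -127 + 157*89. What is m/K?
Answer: -6923/31079 ≈ -0.22275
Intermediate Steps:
m = 13846 (m = -127 + 13973 = 13846)
m/K = 13846/(-62158) = 13846*(-1/62158) = -6923/31079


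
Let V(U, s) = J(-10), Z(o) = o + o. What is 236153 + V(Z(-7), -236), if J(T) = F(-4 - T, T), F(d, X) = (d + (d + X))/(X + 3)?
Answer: 1653069/7 ≈ 2.3615e+5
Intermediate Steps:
Z(o) = 2*o
F(d, X) = (X + 2*d)/(3 + X) (F(d, X) = (d + (X + d))/(3 + X) = (X + 2*d)/(3 + X))
J(T) = (-8 - T)/(3 + T) (J(T) = (T + 2*(-4 - T))/(3 + T) = (T + (-8 - 2*T))/(3 + T) = (-8 - T)/(3 + T))
V(U, s) = -2/7 (V(U, s) = (-8 - 1*(-10))/(3 - 10) = (-8 + 10)/(-7) = -1/7*2 = -2/7)
236153 + V(Z(-7), -236) = 236153 - 2/7 = 1653069/7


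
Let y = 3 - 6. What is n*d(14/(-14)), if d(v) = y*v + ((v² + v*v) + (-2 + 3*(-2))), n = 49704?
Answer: -149112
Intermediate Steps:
y = -3
d(v) = -8 - 3*v + 2*v² (d(v) = -3*v + ((v² + v*v) + (-2 + 3*(-2))) = -3*v + ((v² + v²) + (-2 - 6)) = -3*v + (2*v² - 8) = -3*v + (-8 + 2*v²) = -8 - 3*v + 2*v²)
n*d(14/(-14)) = 49704*(-8 - 42/(-14) + 2*(14/(-14))²) = 49704*(-8 - 42*(-1)/14 + 2*(14*(-1/14))²) = 49704*(-8 - 3*(-1) + 2*(-1)²) = 49704*(-8 + 3 + 2*1) = 49704*(-8 + 3 + 2) = 49704*(-3) = -149112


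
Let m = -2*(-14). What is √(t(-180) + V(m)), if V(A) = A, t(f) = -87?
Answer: I*√59 ≈ 7.6811*I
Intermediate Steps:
m = 28
√(t(-180) + V(m)) = √(-87 + 28) = √(-59) = I*√59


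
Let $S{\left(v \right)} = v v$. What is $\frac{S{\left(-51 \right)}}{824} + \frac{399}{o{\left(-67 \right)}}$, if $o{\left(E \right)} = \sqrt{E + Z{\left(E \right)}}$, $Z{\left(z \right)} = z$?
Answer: $\frac{2601}{824} - \frac{399 i \sqrt{134}}{134} \approx 3.1566 - 34.468 i$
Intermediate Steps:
$S{\left(v \right)} = v^{2}$
$o{\left(E \right)} = \sqrt{2} \sqrt{E}$ ($o{\left(E \right)} = \sqrt{E + E} = \sqrt{2 E} = \sqrt{2} \sqrt{E}$)
$\frac{S{\left(-51 \right)}}{824} + \frac{399}{o{\left(-67 \right)}} = \frac{\left(-51\right)^{2}}{824} + \frac{399}{\sqrt{2} \sqrt{-67}} = 2601 \cdot \frac{1}{824} + \frac{399}{\sqrt{2} i \sqrt{67}} = \frac{2601}{824} + \frac{399}{i \sqrt{134}} = \frac{2601}{824} + 399 \left(- \frac{i \sqrt{134}}{134}\right) = \frac{2601}{824} - \frac{399 i \sqrt{134}}{134}$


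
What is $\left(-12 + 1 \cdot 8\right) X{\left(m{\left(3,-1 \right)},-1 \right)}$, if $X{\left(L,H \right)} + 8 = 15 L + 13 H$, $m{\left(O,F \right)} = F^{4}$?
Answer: $24$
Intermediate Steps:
$X{\left(L,H \right)} = -8 + 13 H + 15 L$ ($X{\left(L,H \right)} = -8 + \left(15 L + 13 H\right) = -8 + \left(13 H + 15 L\right) = -8 + 13 H + 15 L$)
$\left(-12 + 1 \cdot 8\right) X{\left(m{\left(3,-1 \right)},-1 \right)} = \left(-12 + 1 \cdot 8\right) \left(-8 + 13 \left(-1\right) + 15 \left(-1\right)^{4}\right) = \left(-12 + 8\right) \left(-8 - 13 + 15 \cdot 1\right) = - 4 \left(-8 - 13 + 15\right) = \left(-4\right) \left(-6\right) = 24$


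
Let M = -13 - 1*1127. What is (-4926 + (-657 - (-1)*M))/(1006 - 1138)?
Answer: 2241/44 ≈ 50.932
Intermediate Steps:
M = -1140 (M = -13 - 1127 = -1140)
(-4926 + (-657 - (-1)*M))/(1006 - 1138) = (-4926 + (-657 - (-1)*(-1140)))/(1006 - 1138) = (-4926 + (-657 - 1*1140))/(-132) = (-4926 + (-657 - 1140))*(-1/132) = (-4926 - 1797)*(-1/132) = -6723*(-1/132) = 2241/44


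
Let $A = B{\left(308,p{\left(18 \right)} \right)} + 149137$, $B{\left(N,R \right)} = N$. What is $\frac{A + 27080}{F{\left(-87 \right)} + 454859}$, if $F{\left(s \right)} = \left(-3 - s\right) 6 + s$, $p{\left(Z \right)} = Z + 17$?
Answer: $\frac{176525}{455276} \approx 0.38773$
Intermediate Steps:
$p{\left(Z \right)} = 17 + Z$
$F{\left(s \right)} = -18 - 5 s$ ($F{\left(s \right)} = \left(-18 - 6 s\right) + s = -18 - 5 s$)
$A = 149445$ ($A = 308 + 149137 = 149445$)
$\frac{A + 27080}{F{\left(-87 \right)} + 454859} = \frac{149445 + 27080}{\left(-18 - -435\right) + 454859} = \frac{176525}{\left(-18 + 435\right) + 454859} = \frac{176525}{417 + 454859} = \frac{176525}{455276}$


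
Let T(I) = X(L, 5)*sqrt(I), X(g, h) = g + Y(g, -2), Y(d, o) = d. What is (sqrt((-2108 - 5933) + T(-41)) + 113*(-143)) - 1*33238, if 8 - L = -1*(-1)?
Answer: -49397 + sqrt(-8041 + 14*I*sqrt(41)) ≈ -49397.0 + 89.673*I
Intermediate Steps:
L = 7 (L = 8 - (-1)*(-1) = 8 - 1*1 = 8 - 1 = 7)
X(g, h) = 2*g (X(g, h) = g + g = 2*g)
T(I) = 14*sqrt(I) (T(I) = (2*7)*sqrt(I) = 14*sqrt(I))
(sqrt((-2108 - 5933) + T(-41)) + 113*(-143)) - 1*33238 = (sqrt((-2108 - 5933) + 14*sqrt(-41)) + 113*(-143)) - 1*33238 = (sqrt(-8041 + 14*(I*sqrt(41))) - 16159) - 33238 = (sqrt(-8041 + 14*I*sqrt(41)) - 16159) - 33238 = (-16159 + sqrt(-8041 + 14*I*sqrt(41))) - 33238 = -49397 + sqrt(-8041 + 14*I*sqrt(41))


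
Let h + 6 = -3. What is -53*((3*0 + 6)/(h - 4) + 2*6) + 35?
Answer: -7495/13 ≈ -576.54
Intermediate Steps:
h = -9 (h = -6 - 3 = -9)
-53*((3*0 + 6)/(h - 4) + 2*6) + 35 = -53*((3*0 + 6)/(-9 - 4) + 2*6) + 35 = -53*((0 + 6)/(-13) + 12) + 35 = -53*(6*(-1/13) + 12) + 35 = -53*(-6/13 + 12) + 35 = -53*150/13 + 35 = -7950/13 + 35 = -7495/13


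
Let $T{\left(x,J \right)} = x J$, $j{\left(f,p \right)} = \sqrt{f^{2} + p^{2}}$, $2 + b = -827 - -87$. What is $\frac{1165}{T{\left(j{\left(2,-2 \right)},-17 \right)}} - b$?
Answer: $742 - \frac{1165 \sqrt{2}}{68} \approx 717.77$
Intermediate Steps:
$b = -742$ ($b = -2 - 740 = -742$)
$T{\left(x,J \right)} = J x$
$\frac{1165}{T{\left(j{\left(2,-2 \right)},-17 \right)}} - b = \frac{1165}{\left(-17\right) \sqrt{2^{2} + \left(-2\right)^{2}}} - -742 = \frac{1165}{\left(-17\right) \sqrt{4 + 4}} + 742 = \frac{1165}{\left(-17\right) \sqrt{8}} + 742 = \frac{1165}{\left(-17\right) 2 \sqrt{2}} + 742 = \frac{1165}{\left(-34\right) \sqrt{2}} + 742 = 1165 \left(- \frac{\sqrt{2}}{68}\right) + 742 = - \frac{1165 \sqrt{2}}{68} + 742 = 742 - \frac{1165 \sqrt{2}}{68}$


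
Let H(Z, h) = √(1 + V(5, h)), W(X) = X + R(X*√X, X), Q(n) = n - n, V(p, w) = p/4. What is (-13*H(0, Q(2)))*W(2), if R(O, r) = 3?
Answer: -195/2 ≈ -97.500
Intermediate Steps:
V(p, w) = p/4 (V(p, w) = p*(¼) = p/4)
Q(n) = 0
W(X) = 3 + X (W(X) = X + 3 = 3 + X)
H(Z, h) = 3/2 (H(Z, h) = √(1 + (¼)*5) = √(1 + 5/4) = √(9/4) = 3/2)
(-13*H(0, Q(2)))*W(2) = (-13*3/2)*(3 + 2) = -39/2*5 = -195/2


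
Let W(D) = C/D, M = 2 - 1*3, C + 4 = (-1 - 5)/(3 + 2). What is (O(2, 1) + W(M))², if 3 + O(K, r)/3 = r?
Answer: 16/25 ≈ 0.64000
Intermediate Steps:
C = -26/5 (C = -4 + (-1 - 5)/(3 + 2) = -4 - 6/5 = -26/5 ≈ -5.2000)
M = -1 (M = 2 - 3 = -1)
O(K, r) = -9 + 3*r
W(D) = -26/(5*D)
(O(2, 1) + W(M))² = ((-9 + 3*1) - 26/5/(-1))² = ((-9 + 3) - 26/5*(-1))² = (-6 + 26/5)² = (-⅘)² = 16/25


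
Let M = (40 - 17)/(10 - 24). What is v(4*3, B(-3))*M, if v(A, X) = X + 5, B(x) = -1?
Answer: -46/7 ≈ -6.5714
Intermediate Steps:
v(A, X) = 5 + X
M = -23/14 (M = 23/(-14) = 23*(-1/14) = -23/14 ≈ -1.6429)
v(4*3, B(-3))*M = (5 - 1)*(-23/14) = 4*(-23/14) = -46/7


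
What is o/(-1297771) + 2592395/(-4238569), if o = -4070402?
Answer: 13888344683193/5500691929699 ≈ 2.5248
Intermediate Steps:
o/(-1297771) + 2592395/(-4238569) = -4070402/(-1297771) + 2592395/(-4238569) = -4070402*(-1/1297771) + 2592395*(-1/4238569) = 4070402/1297771 - 2592395/4238569 = 13888344683193/5500691929699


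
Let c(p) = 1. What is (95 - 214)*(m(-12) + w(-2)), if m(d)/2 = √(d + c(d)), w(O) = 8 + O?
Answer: -714 - 238*I*√11 ≈ -714.0 - 789.36*I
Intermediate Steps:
m(d) = 2*√(1 + d) (m(d) = 2*√(d + 1) = 2*√(1 + d))
(95 - 214)*(m(-12) + w(-2)) = (95 - 214)*(2*√(1 - 12) + (8 - 2)) = -119*(2*√(-11) + 6) = -119*(2*(I*√11) + 6) = -119*(2*I*√11 + 6) = -119*(6 + 2*I*√11) = -714 - 238*I*√11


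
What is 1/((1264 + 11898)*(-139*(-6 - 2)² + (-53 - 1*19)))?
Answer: -1/118036816 ≈ -8.4719e-9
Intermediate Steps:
1/((1264 + 11898)*(-139*(-6 - 2)² + (-53 - 1*19))) = 1/(13162*(-139*(-8)² + (-53 - 19))) = 1/(13162*(-139*64 - 72)) = 1/(13162*(-8896 - 72)) = (1/13162)/(-8968) = (1/13162)*(-1/8968) = -1/118036816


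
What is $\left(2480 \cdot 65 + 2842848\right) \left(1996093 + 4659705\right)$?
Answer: $19994336670304$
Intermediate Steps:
$\left(2480 \cdot 65 + 2842848\right) \left(1996093 + 4659705\right) = \left(161200 + 2842848\right) 6655798 = 3004048 \cdot 6655798 = 19994336670304$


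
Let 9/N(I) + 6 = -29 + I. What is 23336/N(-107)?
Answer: -3313712/9 ≈ -3.6819e+5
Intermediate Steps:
N(I) = 9/(-35 + I) (N(I) = 9/(-6 + (-29 + I)) = 9/(-35 + I))
23336/N(-107) = 23336/((9/(-35 - 107))) = 23336/((9/(-142))) = 23336/((9*(-1/142))) = 23336/(-9/142) = 23336*(-142/9) = -3313712/9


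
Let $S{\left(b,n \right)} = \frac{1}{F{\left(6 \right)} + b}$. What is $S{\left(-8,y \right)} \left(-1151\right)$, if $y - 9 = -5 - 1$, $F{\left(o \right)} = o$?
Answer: $\frac{1151}{2} \approx 575.5$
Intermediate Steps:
$y = 3$ ($y = 9 - 6 = 3$)
$S{\left(b,n \right)} = \frac{1}{6 + b}$
$S{\left(-8,y \right)} \left(-1151\right) = \frac{1}{6 - 8} \left(-1151\right) = \frac{1}{-2} \left(-1151\right) = \left(- \frac{1}{2}\right) \left(-1151\right) = \frac{1151}{2}$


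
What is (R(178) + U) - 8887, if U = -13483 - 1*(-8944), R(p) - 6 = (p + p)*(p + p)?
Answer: 113316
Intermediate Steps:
R(p) = 6 + 4*p² (R(p) = 6 + (p + p)*(p + p) = 6 + (2*p)*(2*p) = 6 + 4*p²)
U = -4539 (U = -13483 + 8944 = -4539)
(R(178) + U) - 8887 = ((6 + 4*178²) - 4539) - 8887 = ((6 + 4*31684) - 4539) - 8887 = ((6 + 126736) - 4539) - 8887 = (126742 - 4539) - 8887 = 122203 - 8887 = 113316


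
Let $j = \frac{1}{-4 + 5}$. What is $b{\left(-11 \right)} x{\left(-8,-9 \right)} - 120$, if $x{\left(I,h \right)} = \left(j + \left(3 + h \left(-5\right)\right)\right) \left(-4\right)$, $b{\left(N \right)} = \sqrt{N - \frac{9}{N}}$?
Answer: $-120 - \frac{784 i \sqrt{77}}{11} \approx -120.0 - 625.42 i$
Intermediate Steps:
$j = 1$ ($j = 1^{-1} = 1$)
$x{\left(I,h \right)} = -16 + 20 h$ ($x{\left(I,h \right)} = \left(1 + \left(3 + h \left(-5\right)\right)\right) \left(-4\right) = \left(1 - \left(-3 + 5 h\right)\right) \left(-4\right) = \left(4 - 5 h\right) \left(-4\right) = -16 + 20 h$)
$b{\left(-11 \right)} x{\left(-8,-9 \right)} - 120 = \sqrt{-11 - \frac{9}{-11}} \left(-16 + 20 \left(-9\right)\right) - 120 = \sqrt{-11 - - \frac{9}{11}} \left(-16 - 180\right) - 120 = \sqrt{-11 + \frac{9}{11}} \left(-196\right) - 120 = \sqrt{- \frac{112}{11}} \left(-196\right) - 120 = \frac{4 i \sqrt{77}}{11} \left(-196\right) - 120 = - \frac{784 i \sqrt{77}}{11} - 120 = -120 - \frac{784 i \sqrt{77}}{11}$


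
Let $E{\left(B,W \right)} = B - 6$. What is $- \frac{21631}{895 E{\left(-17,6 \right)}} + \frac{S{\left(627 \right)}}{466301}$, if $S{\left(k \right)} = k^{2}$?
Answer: $\frac{1652647036}{872618735} \approx 1.8939$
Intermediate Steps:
$E{\left(B,W \right)} = -6 + B$
$- \frac{21631}{895 E{\left(-17,6 \right)}} + \frac{S{\left(627 \right)}}{466301} = - \frac{21631}{895 \left(-6 - 17\right)} + \frac{627^{2}}{466301} = - \frac{21631}{895 \left(-23\right)} + 393129 \cdot \frac{1}{466301} = - \frac{21631}{-20585} + \frac{35739}{42391} = \left(-21631\right) \left(- \frac{1}{20585}\right) + \frac{35739}{42391} = \frac{21631}{20585} + \frac{35739}{42391} = \frac{1652647036}{872618735}$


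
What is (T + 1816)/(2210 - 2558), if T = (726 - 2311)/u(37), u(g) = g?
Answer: -21869/4292 ≈ -5.0953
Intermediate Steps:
T = -1585/37 (T = (726 - 2311)/37 = -1585*1/37 = -1585/37 ≈ -42.838)
(T + 1816)/(2210 - 2558) = (-1585/37 + 1816)/(2210 - 2558) = (65607/37)/(-348) = (65607/37)*(-1/348) = -21869/4292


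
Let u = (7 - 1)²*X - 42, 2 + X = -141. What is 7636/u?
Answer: -3818/2595 ≈ -1.4713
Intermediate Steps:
X = -143 (X = -2 - 141 = -143)
u = -5190 (u = (7 - 1)²*(-143) - 42 = 6²*(-143) - 42 = 36*(-143) - 42 = -5148 - 42 = -5190)
7636/u = 7636/(-5190) = 7636*(-1/5190) = -3818/2595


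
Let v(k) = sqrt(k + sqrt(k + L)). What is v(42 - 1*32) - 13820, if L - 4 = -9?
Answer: -13820 + sqrt(10 + sqrt(5)) ≈ -13817.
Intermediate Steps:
L = -5 (L = 4 - 9 = -5)
v(k) = sqrt(k + sqrt(-5 + k)) (v(k) = sqrt(k + sqrt(k - 5)) = sqrt(k + sqrt(-5 + k)))
v(42 - 1*32) - 13820 = sqrt((42 - 1*32) + sqrt(-5 + (42 - 1*32))) - 13820 = sqrt((42 - 32) + sqrt(-5 + (42 - 32))) - 13820 = sqrt(10 + sqrt(-5 + 10)) - 13820 = sqrt(10 + sqrt(5)) - 13820 = -13820 + sqrt(10 + sqrt(5))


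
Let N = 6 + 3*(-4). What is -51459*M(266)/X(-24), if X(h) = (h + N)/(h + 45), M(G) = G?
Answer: 47908329/5 ≈ 9.5817e+6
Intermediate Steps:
N = -6 (N = 6 - 12 = -6)
X(h) = (-6 + h)/(45 + h) (X(h) = (h - 6)/(h + 45) = (-6 + h)/(45 + h))
-51459*M(266)/X(-24) = -51459*266*(45 - 24)/(-6 - 24) = -51459/((-30/21)*(1/266)) = -51459/(((1/21)*(-30))*(1/266)) = -51459/((-10/7*1/266)) = -51459/(-5/931) = -51459*(-931/5) = 47908329/5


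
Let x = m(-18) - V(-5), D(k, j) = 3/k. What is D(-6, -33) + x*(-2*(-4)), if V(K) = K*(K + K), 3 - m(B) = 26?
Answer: -1169/2 ≈ -584.50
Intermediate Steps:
m(B) = -23 (m(B) = 3 - 1*26 = 3 - 26 = -23)
V(K) = 2*K² (V(K) = K*(2*K) = 2*K²)
x = -73 (x = -23 - 2*(-5)² = -23 - 2*25 = -23 - 1*50 = -23 - 50 = -73)
D(-6, -33) + x*(-2*(-4)) = 3/(-6) - (-146)*(-4) = 3*(-⅙) - 73*8 = -½ - 584 = -1169/2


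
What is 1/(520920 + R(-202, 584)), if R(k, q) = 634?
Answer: 1/521554 ≈ 1.9173e-6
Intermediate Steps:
1/(520920 + R(-202, 584)) = 1/(520920 + 634) = 1/521554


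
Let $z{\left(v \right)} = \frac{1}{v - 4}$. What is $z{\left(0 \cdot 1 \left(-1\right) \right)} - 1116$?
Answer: $- \frac{4465}{4} \approx -1116.3$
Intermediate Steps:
$z{\left(v \right)} = \frac{1}{-4 + v}$
$z{\left(0 \cdot 1 \left(-1\right) \right)} - 1116 = \frac{1}{-4 + 0 \cdot 1 \left(-1\right)} - 1116 = \frac{1}{-4 + 0 \left(-1\right)} - 1116 = \frac{1}{-4 + 0} - 1116 = \frac{1}{-4} - 1116 = - \frac{1}{4} - 1116 = - \frac{4465}{4}$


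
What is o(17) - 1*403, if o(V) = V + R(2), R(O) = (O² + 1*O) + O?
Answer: -378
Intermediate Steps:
R(O) = O² + 2*O (R(O) = (O² + O) + O = (O + O²) + O = O² + 2*O)
o(V) = 8 + V (o(V) = V + 2*(2 + 2) = V + 2*4 = V + 8 = 8 + V)
o(17) - 1*403 = (8 + 17) - 1*403 = 25 - 403 = -378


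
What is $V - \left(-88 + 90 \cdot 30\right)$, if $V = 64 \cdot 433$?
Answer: $25100$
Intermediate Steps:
$V = 27712$
$V - \left(-88 + 90 \cdot 30\right) = 27712 - \left(-88 + 90 \cdot 30\right) = 27712 - \left(-88 + 2700\right) = 27712 - 2612 = 25100$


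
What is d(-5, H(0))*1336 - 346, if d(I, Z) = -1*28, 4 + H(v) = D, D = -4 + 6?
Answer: -37754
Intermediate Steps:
D = 2
H(v) = -2 (H(v) = -4 + 2 = -2)
d(I, Z) = -28
d(-5, H(0))*1336 - 346 = -28*1336 - 346 = -37408 - 346 = -37754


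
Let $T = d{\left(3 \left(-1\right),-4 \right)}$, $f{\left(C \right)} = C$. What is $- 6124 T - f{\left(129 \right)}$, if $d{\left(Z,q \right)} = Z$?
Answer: $18243$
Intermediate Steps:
$T = -3$ ($T = 3 \left(-1\right) = -3$)
$- 6124 T - f{\left(129 \right)} = \left(-6124\right) \left(-3\right) - 129 = 18372 - 129 = 18243$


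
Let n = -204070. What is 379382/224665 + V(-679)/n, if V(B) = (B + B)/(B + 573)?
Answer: 820626628737/485982297430 ≈ 1.6886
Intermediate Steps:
V(B) = 2*B/(573 + B) (V(B) = (2*B)/(573 + B) = 2*B/(573 + B))
379382/224665 + V(-679)/n = 379382/224665 + (2*(-679)/(573 - 679))/(-204070) = 379382*(1/224665) + (2*(-679)/(-106))*(-1/204070) = 379382/224665 + (2*(-679)*(-1/106))*(-1/204070) = 379382/224665 + (679/53)*(-1/204070) = 379382/224665 - 679/10815710 = 820626628737/485982297430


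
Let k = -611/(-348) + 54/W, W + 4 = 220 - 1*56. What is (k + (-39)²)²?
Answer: 112375455331441/48441600 ≈ 2.3198e+6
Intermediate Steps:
W = 160 (W = -4 + (220 - 1*56) = -4 + (220 - 56) = -4 + 164 = 160)
k = 14569/6960 (k = -611/(-348) + 54/160 = -611*(-1/348) + 54*(1/160) = 611/348 + 27/80 = 14569/6960 ≈ 2.0932)
(k + (-39)²)² = (14569/6960 + (-39)²)² = (14569/6960 + 1521)² = (10600729/6960)² = 112375455331441/48441600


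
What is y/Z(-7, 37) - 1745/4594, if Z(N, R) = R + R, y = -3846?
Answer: -8898827/169978 ≈ -52.353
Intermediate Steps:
Z(N, R) = 2*R
y/Z(-7, 37) - 1745/4594 = -3846/(2*37) - 1745/4594 = -3846/74 - 1745*1/4594 = -3846*1/74 - 1745/4594 = -1923/37 - 1745/4594 = -8898827/169978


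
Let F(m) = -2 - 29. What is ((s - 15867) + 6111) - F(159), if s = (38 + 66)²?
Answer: 1091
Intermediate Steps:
s = 10816 (s = 104² = 10816)
F(m) = -31
((s - 15867) + 6111) - F(159) = ((10816 - 15867) + 6111) - 1*(-31) = (-5051 + 6111) + 31 = 1060 + 31 = 1091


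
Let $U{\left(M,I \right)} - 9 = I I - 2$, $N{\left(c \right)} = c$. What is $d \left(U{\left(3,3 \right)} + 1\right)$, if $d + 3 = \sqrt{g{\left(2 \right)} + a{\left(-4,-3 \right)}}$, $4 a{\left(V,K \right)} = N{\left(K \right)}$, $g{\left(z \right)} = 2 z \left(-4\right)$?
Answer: $-51 + \frac{17 i \sqrt{67}}{2} \approx -51.0 + 69.575 i$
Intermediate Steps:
$g{\left(z \right)} = - 8 z$
$a{\left(V,K \right)} = \frac{K}{4}$
$U{\left(M,I \right)} = 7 + I^{2}$ ($U{\left(M,I \right)} = 9 + \left(I I - 2\right) = 9 + \left(I^{2} - 2\right) = 9 + \left(-2 + I^{2}\right) = 7 + I^{2}$)
$d = -3 + \frac{i \sqrt{67}}{2}$ ($d = -3 + \sqrt{\left(-8\right) 2 + \frac{1}{4} \left(-3\right)} = -3 + \sqrt{-16 - \frac{3}{4}} = -3 + \sqrt{- \frac{67}{4}} = -3 + \frac{i \sqrt{67}}{2} \approx -3.0 + 4.0927 i$)
$d \left(U{\left(3,3 \right)} + 1\right) = \left(-3 + \frac{i \sqrt{67}}{2}\right) \left(\left(7 + 3^{2}\right) + 1\right) = \left(-3 + \frac{i \sqrt{67}}{2}\right) \left(\left(7 + 9\right) + 1\right) = \left(-3 + \frac{i \sqrt{67}}{2}\right) \left(16 + 1\right) = \left(-3 + \frac{i \sqrt{67}}{2}\right) 17 = -51 + \frac{17 i \sqrt{67}}{2}$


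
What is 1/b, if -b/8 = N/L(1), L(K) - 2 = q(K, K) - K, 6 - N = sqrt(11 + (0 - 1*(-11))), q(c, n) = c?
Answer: -3/28 - sqrt(22)/56 ≈ -0.19090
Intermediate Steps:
N = 6 - sqrt(22) (N = 6 - sqrt(11 + (0 - 1*(-11))) = 6 - sqrt(11 + (0 + 11)) = 6 - sqrt(11 + 11) = 6 - sqrt(22) ≈ 1.3096)
L(K) = 2 (L(K) = 2 + (K - K) = 2 + 0 = 2)
b = -24 + 4*sqrt(22) (b = -8*(6 - sqrt(22))/2 = -4*(6 - sqrt(22)) = -8*(3 - sqrt(22)/2) = -24 + 4*sqrt(22) ≈ -5.2383)
1/b = 1/(-24 + 4*sqrt(22))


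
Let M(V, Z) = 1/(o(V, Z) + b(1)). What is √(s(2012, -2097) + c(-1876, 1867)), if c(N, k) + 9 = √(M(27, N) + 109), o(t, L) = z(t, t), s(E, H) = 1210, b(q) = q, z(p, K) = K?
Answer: √(235396 + 14*√21371)/14 ≈ 34.806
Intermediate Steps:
o(t, L) = t
M(V, Z) = 1/(1 + V) (M(V, Z) = 1/(V + 1) = 1/(1 + V))
c(N, k) = -9 + √21371/14 (c(N, k) = -9 + √(1/(1 + 27) + 109) = -9 + √(1/28 + 109) = -9 + √(3053/28) = -9 + √21371/14)
√(s(2012, -2097) + c(-1876, 1867)) = √(1210 + (-9 + √21371/14)) = √(1201 + √21371/14)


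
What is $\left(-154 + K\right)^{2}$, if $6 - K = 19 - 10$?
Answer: $24649$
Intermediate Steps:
$K = -3$ ($K = 6 - \left(19 - 10\right) = 6 - 9 = -3$)
$\left(-154 + K\right)^{2} = \left(-154 - 3\right)^{2} = \left(-157\right)^{2} = 24649$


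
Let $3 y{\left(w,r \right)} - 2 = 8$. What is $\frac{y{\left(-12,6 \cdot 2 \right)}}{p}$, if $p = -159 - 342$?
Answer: $- \frac{10}{1503} \approx -0.0066534$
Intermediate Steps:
$p = -501$
$y{\left(w,r \right)} = \frac{10}{3}$ ($y{\left(w,r \right)} = \frac{2}{3} + \frac{1}{3} \cdot 8 = \frac{2}{3} + \frac{8}{3} = \frac{10}{3}$)
$\frac{y{\left(-12,6 \cdot 2 \right)}}{p} = \frac{10}{3 \left(-501\right)} = \frac{10}{3} \left(- \frac{1}{501}\right) = - \frac{10}{1503}$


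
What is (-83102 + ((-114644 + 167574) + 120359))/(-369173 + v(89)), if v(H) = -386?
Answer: -90187/369559 ≈ -0.24404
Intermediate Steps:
(-83102 + ((-114644 + 167574) + 120359))/(-369173 + v(89)) = (-83102 + ((-114644 + 167574) + 120359))/(-369173 - 386) = (-83102 + (52930 + 120359))/(-369559) = (-83102 + 173289)*(-1/369559) = 90187*(-1/369559) = -90187/369559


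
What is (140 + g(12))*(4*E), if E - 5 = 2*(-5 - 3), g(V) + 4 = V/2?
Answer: -6248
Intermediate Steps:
g(V) = -4 + V/2
E = -11 (E = 5 + 2*(-5 - 3) = 5 + 2*(-8) = 5 - 16 = -11)
(140 + g(12))*(4*E) = (140 + (-4 + (1/2)*12))*(4*(-11)) = (140 + (-4 + 6))*(-44) = (140 + 2)*(-44) = 142*(-44) = -6248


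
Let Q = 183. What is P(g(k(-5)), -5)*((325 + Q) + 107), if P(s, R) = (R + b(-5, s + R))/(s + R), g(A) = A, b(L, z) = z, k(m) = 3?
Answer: 4305/2 ≈ 2152.5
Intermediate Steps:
P(s, R) = (s + 2*R)/(R + s) (P(s, R) = (R + (s + R))/(s + R) = (R + (R + s))/(R + s) = (s + 2*R)/(R + s))
P(g(k(-5)), -5)*((325 + Q) + 107) = ((3 + 2*(-5))/(-5 + 3))*((325 + 183) + 107) = ((3 - 10)/(-2))*(508 + 107) = -½*(-7)*615 = (7/2)*615 = 4305/2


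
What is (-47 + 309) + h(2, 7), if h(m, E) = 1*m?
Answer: 264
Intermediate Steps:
h(m, E) = m
(-47 + 309) + h(2, 7) = (-47 + 309) + 2 = 262 + 2 = 264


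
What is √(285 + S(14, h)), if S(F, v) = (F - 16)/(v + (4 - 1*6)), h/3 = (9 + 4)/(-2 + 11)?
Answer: 3*√1547/7 ≈ 16.857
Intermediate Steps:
h = 13/3 (h = 3*((9 + 4)/(-2 + 11)) = 3*(13/9) = 13/3 ≈ 4.3333)
S(F, v) = (-16 + F)/(-2 + v) (S(F, v) = (-16 + F)/(v + (4 - 6)) = (-16 + F)/(v - 2) = (-16 + F)/(-2 + v))
√(285 + S(14, h)) = √(285 + (-16 + 14)/(-2 + 13/3)) = √(285 - 2/(7/3)) = √(285 + (3/7)*(-2)) = √(285 - 6/7) = √(1989/7) = 3*√1547/7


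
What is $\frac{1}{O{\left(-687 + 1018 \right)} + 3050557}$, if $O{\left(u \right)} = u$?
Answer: $\frac{1}{3050888} \approx 3.2777 \cdot 10^{-7}$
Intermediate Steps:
$\frac{1}{O{\left(-687 + 1018 \right)} + 3050557} = \frac{1}{\left(-687 + 1018\right) + 3050557} = \frac{1}{331 + 3050557} = \frac{1}{3050888}$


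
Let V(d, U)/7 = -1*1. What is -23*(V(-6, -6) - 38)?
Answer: 1035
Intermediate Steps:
V(d, U) = -7 (V(d, U) = 7*(-1*1) = 7*(-1) = -7)
-23*(V(-6, -6) - 38) = -23*(-7 - 38) = -23*(-45) = 1035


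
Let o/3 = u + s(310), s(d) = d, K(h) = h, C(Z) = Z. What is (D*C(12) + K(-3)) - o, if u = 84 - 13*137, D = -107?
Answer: 2874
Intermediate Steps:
u = -1697 (u = 84 - 1781 = -1697)
o = -4161 (o = 3*(-1697 + 310) = 3*(-1387) = -4161)
(D*C(12) + K(-3)) - o = (-107*12 - 3) - 1*(-4161) = (-1284 - 3) + 4161 = -1287 + 4161 = 2874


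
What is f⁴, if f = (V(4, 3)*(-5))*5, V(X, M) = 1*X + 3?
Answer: 937890625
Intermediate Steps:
V(X, M) = 3 + X (V(X, M) = X + 3 = 3 + X)
f = -175 (f = ((3 + 4)*(-5))*5 = (7*(-5))*5 = -35*5 = -175)
f⁴ = (-175)⁴ = 937890625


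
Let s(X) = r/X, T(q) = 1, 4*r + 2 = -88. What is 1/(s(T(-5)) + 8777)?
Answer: 2/17509 ≈ 0.00011423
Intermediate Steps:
r = -45/2 (r = -1/2 + (1/4)*(-88) = -1/2 - 22 = -45/2 ≈ -22.500)
s(X) = -45/(2*X)
1/(s(T(-5)) + 8777) = 1/(-45/2/1 + 8777) = 1/(-45/2*1 + 8777) = 1/(-45/2 + 8777) = 1/(17509/2) = 2/17509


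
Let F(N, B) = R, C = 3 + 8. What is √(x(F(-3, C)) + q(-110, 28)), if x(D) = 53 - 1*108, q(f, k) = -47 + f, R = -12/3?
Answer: 2*I*√53 ≈ 14.56*I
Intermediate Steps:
C = 11
R = -4 (R = -12*⅓ = -4)
F(N, B) = -4
x(D) = -55 (x(D) = 53 - 108 = -55)
√(x(F(-3, C)) + q(-110, 28)) = √(-55 + (-47 - 110)) = √(-55 - 157) = √(-212) = 2*I*√53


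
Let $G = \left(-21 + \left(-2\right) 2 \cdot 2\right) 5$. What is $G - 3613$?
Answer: $-3758$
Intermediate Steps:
$G = -145$ ($G = \left(-21 - 8\right) 5 = \left(-29\right) 5 = -145$)
$G - 3613 = -145 - 3613 = -3758$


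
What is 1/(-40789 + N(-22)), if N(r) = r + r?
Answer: -1/40833 ≈ -2.4490e-5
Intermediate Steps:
N(r) = 2*r
1/(-40789 + N(-22)) = 1/(-40789 + 2*(-22)) = 1/(-40789 - 44) = 1/(-40833) = -1/40833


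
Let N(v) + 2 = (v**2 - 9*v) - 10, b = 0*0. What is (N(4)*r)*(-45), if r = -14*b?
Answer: 0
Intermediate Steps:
b = 0
N(v) = -12 + v**2 - 9*v (N(v) = -2 + ((v**2 - 9*v) - 10) = -2 + (-10 + v**2 - 9*v) = -12 + v**2 - 9*v)
r = 0 (r = -14*0 = 0)
(N(4)*r)*(-45) = ((-12 + 4**2 - 9*4)*0)*(-45) = ((-12 + 16 - 36)*0)*(-45) = -32*0*(-45) = 0*(-45) = 0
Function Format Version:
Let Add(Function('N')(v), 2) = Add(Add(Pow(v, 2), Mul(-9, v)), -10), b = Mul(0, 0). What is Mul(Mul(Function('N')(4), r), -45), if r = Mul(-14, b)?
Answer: 0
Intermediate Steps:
b = 0
Function('N')(v) = Add(-12, Pow(v, 2), Mul(-9, v)) (Function('N')(v) = Add(-2, Add(Add(Pow(v, 2), Mul(-9, v)), -10)) = Add(-2, Add(-10, Pow(v, 2), Mul(-9, v))) = Add(-12, Pow(v, 2), Mul(-9, v)))
r = 0 (r = Mul(-14, 0) = 0)
Mul(Mul(Function('N')(4), r), -45) = Mul(Mul(Add(-12, Pow(4, 2), Mul(-9, 4)), 0), -45) = Mul(Mul(Add(-12, 16, -36), 0), -45) = Mul(Mul(-32, 0), -45) = Mul(0, -45) = 0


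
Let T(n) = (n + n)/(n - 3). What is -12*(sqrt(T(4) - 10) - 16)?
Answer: 192 - 12*I*sqrt(2) ≈ 192.0 - 16.971*I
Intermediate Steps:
T(n) = 2*n/(-3 + n) (T(n) = (2*n)/(-3 + n) = 2*n/(-3 + n))
-12*(sqrt(T(4) - 10) - 16) = -12*(sqrt(2*4/(-3 + 4) - 10) - 16) = -12*(sqrt(2*4/1 - 10) - 16) = -12*(sqrt(2*4*1 - 10) - 16) = -12*(sqrt(8 - 10) - 16) = -12*(sqrt(-2) - 16) = -12*(I*sqrt(2) - 16) = -12*(-16 + I*sqrt(2)) = 192 - 12*I*sqrt(2)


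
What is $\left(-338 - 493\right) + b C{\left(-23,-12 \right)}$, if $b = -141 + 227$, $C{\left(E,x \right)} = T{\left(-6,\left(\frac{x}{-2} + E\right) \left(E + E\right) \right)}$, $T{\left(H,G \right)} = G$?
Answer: $66421$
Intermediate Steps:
$C{\left(E,x \right)} = 2 E \left(E - \frac{x}{2}\right)$ ($C{\left(E,x \right)} = \left(\frac{x}{-2} + E\right) \left(E + E\right) = \left(x \left(- \frac{1}{2}\right) + E\right) 2 E = \left(- \frac{x}{2} + E\right) 2 E = \left(E - \frac{x}{2}\right) 2 E = 2 E \left(E - \frac{x}{2}\right)$)
$b = 86$
$\left(-338 - 493\right) + b C{\left(-23,-12 \right)} = \left(-338 - 493\right) + 86 \left(- 23 \left(\left(-1\right) \left(-12\right) + 2 \left(-23\right)\right)\right) = -831 + 86 \left(- 23 \left(12 - 46\right)\right) = -831 + 86 \left(\left(-23\right) \left(-34\right)\right) = -831 + 86 \cdot 782 = -831 + 67252 = 66421$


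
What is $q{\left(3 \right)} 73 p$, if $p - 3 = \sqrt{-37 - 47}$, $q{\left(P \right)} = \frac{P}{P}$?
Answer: $219 + 146 i \sqrt{21} \approx 219.0 + 669.06 i$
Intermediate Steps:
$q{\left(P \right)} = 1$
$p = 3 + 2 i \sqrt{21}$ ($p = 3 + \sqrt{-37 - 47} = 3 + \sqrt{-84} = 3 + 2 i \sqrt{21} \approx 3.0 + 9.1651 i$)
$q{\left(3 \right)} 73 p = 1 \cdot 73 \left(3 + 2 i \sqrt{21}\right) = 73 \left(3 + 2 i \sqrt{21}\right) = 219 + 146 i \sqrt{21}$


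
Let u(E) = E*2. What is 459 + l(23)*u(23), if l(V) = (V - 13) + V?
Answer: 1977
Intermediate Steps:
l(V) = -13 + 2*V (l(V) = (-13 + V) + V = -13 + 2*V)
u(E) = 2*E
459 + l(23)*u(23) = 459 + (-13 + 2*23)*(2*23) = 459 + (-13 + 46)*46 = 459 + 33*46 = 459 + 1518 = 1977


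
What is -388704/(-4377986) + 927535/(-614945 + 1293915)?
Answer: 432465359939/297252115442 ≈ 1.4549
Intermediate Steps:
-388704/(-4377986) + 927535/(-614945 + 1293915) = -388704*(-1/4377986) + 927535/678970 = 194352/2188993 + 927535*(1/678970) = 194352/2188993 + 185507/135794 = 432465359939/297252115442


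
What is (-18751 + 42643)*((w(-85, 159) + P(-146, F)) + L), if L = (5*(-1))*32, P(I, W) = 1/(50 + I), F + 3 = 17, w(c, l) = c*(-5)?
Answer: 50649049/8 ≈ 6.3311e+6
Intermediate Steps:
w(c, l) = -5*c
F = 14 (F = -3 + 17 = 14)
L = -160 (L = -5*32 = -160)
(-18751 + 42643)*((w(-85, 159) + P(-146, F)) + L) = (-18751 + 42643)*((-5*(-85) + 1/(50 - 146)) - 160) = 23892*((425 + 1/(-96)) - 160) = 23892*((425 - 1/96) - 160) = 23892*(40799/96 - 160) = 23892*(25439/96) = 50649049/8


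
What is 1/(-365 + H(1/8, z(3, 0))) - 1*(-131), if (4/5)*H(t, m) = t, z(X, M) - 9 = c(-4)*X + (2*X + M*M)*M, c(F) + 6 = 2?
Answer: 1529393/11675 ≈ 131.00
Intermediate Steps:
c(F) = -4 (c(F) = -6 + 2 = -4)
z(X, M) = 9 - 4*X + M*(M² + 2*X) (z(X, M) = 9 + (-4*X + (2*X + M*M)*M) = 9 + (-4*X + (2*X + M²)*M) = 9 + (-4*X + (M² + 2*X)*M) = 9 + (-4*X + M*(M² + 2*X)) = 9 - 4*X + M*(M² + 2*X))
H(t, m) = 5*t/4
1/(-365 + H(1/8, z(3, 0))) - 1*(-131) = 1/(-365 + (5/4)/8) - 1*(-131) = 1/(-365 + (5/4)*(⅛)) + 131 = 1/(-365 + 5/32) + 131 = 1/(-11675/32) + 131 = -32/11675 + 131 = 1529393/11675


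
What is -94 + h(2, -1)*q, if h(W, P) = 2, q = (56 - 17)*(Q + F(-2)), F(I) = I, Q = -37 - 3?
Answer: -3370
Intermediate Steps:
Q = -40
q = -1638 (q = (56 - 17)*(-40 - 2) = 39*(-42) = -1638)
-94 + h(2, -1)*q = -94 + 2*(-1638) = -94 - 3276 = -3370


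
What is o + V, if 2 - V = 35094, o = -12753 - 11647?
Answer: -59492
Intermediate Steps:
o = -24400
V = -35092 (V = 2 - 1*35094 = 2 - 35094 = -35092)
o + V = -24400 - 35092 = -59492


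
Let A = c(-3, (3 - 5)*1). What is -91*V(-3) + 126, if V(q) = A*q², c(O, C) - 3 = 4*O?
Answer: 7497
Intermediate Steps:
c(O, C) = 3 + 4*O
A = -9 (A = 3 + 4*(-3) = 3 - 12 = -9)
V(q) = -9*q²
-91*V(-3) + 126 = -(-819)*(-3)² + 126 = -(-819)*9 + 126 = -91*(-81) + 126 = 7371 + 126 = 7497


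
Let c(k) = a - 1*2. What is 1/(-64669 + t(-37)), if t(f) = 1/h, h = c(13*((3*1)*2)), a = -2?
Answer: -4/258677 ≈ -1.5463e-5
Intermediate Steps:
c(k) = -4 (c(k) = -2 - 1*2 = -2 - 2 = -4)
h = -4
t(f) = -¼ (t(f) = 1/(-4) = -¼)
1/(-64669 + t(-37)) = 1/(-64669 - ¼) = 1/(-258677/4) = -4/258677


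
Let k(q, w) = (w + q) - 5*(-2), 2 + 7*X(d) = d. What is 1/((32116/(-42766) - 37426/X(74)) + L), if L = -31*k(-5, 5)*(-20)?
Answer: 769788/1971126959 ≈ 0.00039053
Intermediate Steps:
X(d) = -2/7 + d/7
k(q, w) = 10 + q + w (k(q, w) = (q + w) + 10 = 10 + q + w)
L = 6200 (L = -31*(10 - 5 + 5)*(-20) = -31*10*(-20) = -310*(-20) = 6200)
1/((32116/(-42766) - 37426/X(74)) + L) = 1/((32116/(-42766) - 37426/(-2/7 + (⅐)*74)) + 6200) = 1/((32116*(-1/42766) - 37426/(-2/7 + 74/7)) + 6200) = 1/((-16058/21383 - 37426/72/7) + 6200) = 1/((-16058/21383 - 37426*7/72) + 6200) = 1/((-16058/21383 - 130991/36) + 6200) = 1/(-2801558641/769788 + 6200) = 1/(1971126959/769788) = 769788/1971126959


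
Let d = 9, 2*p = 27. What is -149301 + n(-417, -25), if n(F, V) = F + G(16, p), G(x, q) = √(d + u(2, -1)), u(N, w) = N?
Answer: -149718 + √11 ≈ -1.4971e+5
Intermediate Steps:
p = 27/2 (p = (½)*27 = 27/2 ≈ 13.500)
G(x, q) = √11 (G(x, q) = √(9 + 2) = √11)
n(F, V) = F + √11
-149301 + n(-417, -25) = -149301 + (-417 + √11) = -149718 + √11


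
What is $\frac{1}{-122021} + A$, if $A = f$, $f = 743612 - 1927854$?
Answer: $- \frac{144502393083}{122021} \approx -1.1842 \cdot 10^{6}$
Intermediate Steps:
$f = -1184242$
$A = -1184242$
$\frac{1}{-122021} + A = \frac{1}{-122021} - 1184242 = - \frac{1}{122021} - 1184242 = - \frac{144502393083}{122021}$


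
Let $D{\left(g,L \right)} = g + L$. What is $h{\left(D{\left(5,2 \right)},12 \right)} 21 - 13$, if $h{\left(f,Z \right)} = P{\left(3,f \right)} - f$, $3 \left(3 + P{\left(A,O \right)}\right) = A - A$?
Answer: $-223$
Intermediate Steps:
$D{\left(g,L \right)} = L + g$
$P{\left(A,O \right)} = -3$ ($P{\left(A,O \right)} = -3 + \frac{A - A}{3} = -3 + \frac{1}{3} \cdot 0 = -3 + 0 = -3$)
$h{\left(f,Z \right)} = -3 - f$
$h{\left(D{\left(5,2 \right)},12 \right)} 21 - 13 = \left(-3 - \left(2 + 5\right)\right) 21 - 13 = \left(-3 - 7\right) 21 - 13 = \left(-10\right) 21 - 13 = -210 - 13 = -223$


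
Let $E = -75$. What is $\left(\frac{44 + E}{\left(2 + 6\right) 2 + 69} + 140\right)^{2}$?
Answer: $\frac{140873161}{7225} \approx 19498.0$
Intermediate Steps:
$\left(\frac{44 + E}{\left(2 + 6\right) 2 + 69} + 140\right)^{2} = \left(\frac{44 - 75}{\left(2 + 6\right) 2 + 69} + 140\right)^{2} = \left(- \frac{31}{8 \cdot 2 + 69} + 140\right)^{2} = \left(- \frac{31}{16 + 69} + 140\right)^{2} = \left(- \frac{31}{85} + 140\right)^{2} = \left(\frac{11869}{85}\right)^{2} = \frac{140873161}{7225}$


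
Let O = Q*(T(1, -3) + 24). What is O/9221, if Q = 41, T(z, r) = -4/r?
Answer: 3116/27663 ≈ 0.11264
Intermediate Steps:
O = 3116/3 (O = 41*(-4/(-3) + 24) = 41*(-4*(-1/3) + 24) = 41*(4/3 + 24) = 41*(76/3) = 3116/3 ≈ 1038.7)
O/9221 = (3116/3)/9221 = (3116/3)*(1/9221) = 3116/27663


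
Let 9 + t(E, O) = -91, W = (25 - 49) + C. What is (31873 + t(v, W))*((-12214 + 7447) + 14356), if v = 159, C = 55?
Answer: 304671297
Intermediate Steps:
W = 31 (W = (25 - 49) + 55 = -24 + 55 = 31)
t(E, O) = -100 (t(E, O) = -9 - 91 = -100)
(31873 + t(v, W))*((-12214 + 7447) + 14356) = (31873 - 100)*((-12214 + 7447) + 14356) = 31773*(-4767 + 14356) = 31773*9589 = 304671297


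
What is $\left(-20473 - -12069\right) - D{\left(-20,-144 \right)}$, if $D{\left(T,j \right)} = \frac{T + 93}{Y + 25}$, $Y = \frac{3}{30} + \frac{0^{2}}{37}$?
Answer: $- \frac{2110134}{251} \approx -8406.9$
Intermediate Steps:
$Y = \frac{1}{10}$ ($Y = 3 \cdot \frac{1}{30} + 0 \cdot \frac{1}{37} = \frac{1}{10} + 0 = \frac{1}{10} \approx 0.1$)
$D{\left(T,j \right)} = \frac{930}{251} + \frac{10 T}{251}$ ($D{\left(T,j \right)} = \frac{T + 93}{\frac{1}{10} + 25} = \frac{93 + T}{\frac{251}{10}} = \left(93 + T\right) \frac{10}{251} = \frac{930}{251} + \frac{10 T}{251}$)
$\left(-20473 - -12069\right) - D{\left(-20,-144 \right)} = \left(-20473 - -12069\right) - \left(\frac{930}{251} + \frac{10}{251} \left(-20\right)\right) = \left(-20473 + 12069\right) - \left(\frac{930}{251} - \frac{200}{251}\right) = -8404 - \frac{730}{251} = - \frac{2110134}{251}$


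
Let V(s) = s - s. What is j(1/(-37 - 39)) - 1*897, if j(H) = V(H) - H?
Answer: -68171/76 ≈ -896.99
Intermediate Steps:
V(s) = 0
j(H) = -H (j(H) = 0 - H = -H)
j(1/(-37 - 39)) - 1*897 = -1/(-37 - 39) - 1*897 = -1/(-76) - 897 = -1*(-1/76) - 897 = 1/76 - 897 = -68171/76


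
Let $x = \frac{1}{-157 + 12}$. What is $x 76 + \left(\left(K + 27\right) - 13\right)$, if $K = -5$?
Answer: $\frac{1229}{145} \approx 8.4759$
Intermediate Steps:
$x = - \frac{1}{145}$ ($x = \frac{1}{-145} = - \frac{1}{145} \approx -0.0068966$)
$x 76 + \left(\left(K + 27\right) - 13\right) = \left(- \frac{1}{145}\right) 76 + \left(\left(-5 + 27\right) - 13\right) = - \frac{76}{145} + \left(22 - 13\right) = - \frac{76}{145} + 9 = \frac{1229}{145}$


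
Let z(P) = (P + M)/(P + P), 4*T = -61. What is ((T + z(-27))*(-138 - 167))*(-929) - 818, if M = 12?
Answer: -152752403/36 ≈ -4.2431e+6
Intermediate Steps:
T = -61/4 (T = (¼)*(-61) = -61/4 ≈ -15.250)
z(P) = (12 + P)/(2*P) (z(P) = (P + 12)/(P + P) = (12 + P)/((2*P)) = (12 + P)*(1/(2*P)) = (12 + P)/(2*P))
((T + z(-27))*(-138 - 167))*(-929) - 818 = ((-61/4 + (½)*(12 - 27)/(-27))*(-138 - 167))*(-929) - 818 = ((-61/4 + (½)*(-1/27)*(-15))*(-305))*(-929) - 818 = ((-61/4 + 5/18)*(-305))*(-929) - 818 = -539/36*(-305)*(-929) - 818 = (164395/36)*(-929) - 818 = -152722955/36 - 818 = -152752403/36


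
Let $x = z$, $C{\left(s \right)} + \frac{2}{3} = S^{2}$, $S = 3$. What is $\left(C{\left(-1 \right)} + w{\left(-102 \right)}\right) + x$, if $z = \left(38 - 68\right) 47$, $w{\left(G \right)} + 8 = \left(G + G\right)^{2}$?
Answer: $\frac{120619}{3} \approx 40206.0$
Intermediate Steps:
$C{\left(s \right)} = \frac{25}{3}$ ($C{\left(s \right)} = - \frac{2}{3} + 3^{2} = - \frac{2}{3} + 9 = \frac{25}{3}$)
$w{\left(G \right)} = -8 + 4 G^{2}$ ($w{\left(G \right)} = -8 + \left(G + G\right)^{2} = -8 + \left(2 G\right)^{2} = -8 + 4 G^{2}$)
$z = -1410$ ($z = \left(-30\right) 47 = -1410$)
$x = -1410$
$\left(C{\left(-1 \right)} + w{\left(-102 \right)}\right) + x = \left(\frac{25}{3} - \left(8 - 4 \left(-102\right)^{2}\right)\right) - 1410 = \left(\frac{25}{3} + \left(-8 + 4 \cdot 10404\right)\right) - 1410 = \left(\frac{25}{3} + \left(-8 + 41616\right)\right) - 1410 = \left(\frac{25}{3} + 41608\right) - 1410 = \frac{124849}{3} - 1410 = \frac{120619}{3}$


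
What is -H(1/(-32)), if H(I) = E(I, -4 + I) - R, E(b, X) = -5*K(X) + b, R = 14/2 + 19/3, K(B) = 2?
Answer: 2243/96 ≈ 23.365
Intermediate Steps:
R = 40/3 (R = 14*(1/2) + 19*(1/3) = 7 + 19/3 = 40/3 ≈ 13.333)
E(b, X) = -10 + b (E(b, X) = -5*2 + b = -10 + b)
H(I) = -70/3 + I (H(I) = (-10 + I) - 1*40/3 = (-10 + I) - 40/3 = -70/3 + I)
-H(1/(-32)) = -(-70/3 + 1/(-32)) = -(-70/3 - 1/32) = -1*(-2243/96) = 2243/96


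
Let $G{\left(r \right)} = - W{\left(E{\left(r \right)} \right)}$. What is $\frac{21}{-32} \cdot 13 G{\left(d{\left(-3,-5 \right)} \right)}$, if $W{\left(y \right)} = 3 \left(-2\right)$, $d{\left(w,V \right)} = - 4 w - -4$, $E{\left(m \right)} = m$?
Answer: $- \frac{819}{16} \approx -51.188$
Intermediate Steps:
$d{\left(w,V \right)} = 4 - 4 w$ ($d{\left(w,V \right)} = - 4 w + 4 = 4 - 4 w$)
$W{\left(y \right)} = -6$
$G{\left(r \right)} = 6$ ($G{\left(r \right)} = \left(-1\right) \left(-6\right) = 6$)
$\frac{21}{-32} \cdot 13 G{\left(d{\left(-3,-5 \right)} \right)} = \frac{21}{-32} \cdot 13 \cdot 6 = 21 \left(- \frac{1}{32}\right) 13 \cdot 6 = \left(- \frac{21}{32}\right) 13 \cdot 6 = \left(- \frac{273}{32}\right) 6 = - \frac{819}{16}$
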